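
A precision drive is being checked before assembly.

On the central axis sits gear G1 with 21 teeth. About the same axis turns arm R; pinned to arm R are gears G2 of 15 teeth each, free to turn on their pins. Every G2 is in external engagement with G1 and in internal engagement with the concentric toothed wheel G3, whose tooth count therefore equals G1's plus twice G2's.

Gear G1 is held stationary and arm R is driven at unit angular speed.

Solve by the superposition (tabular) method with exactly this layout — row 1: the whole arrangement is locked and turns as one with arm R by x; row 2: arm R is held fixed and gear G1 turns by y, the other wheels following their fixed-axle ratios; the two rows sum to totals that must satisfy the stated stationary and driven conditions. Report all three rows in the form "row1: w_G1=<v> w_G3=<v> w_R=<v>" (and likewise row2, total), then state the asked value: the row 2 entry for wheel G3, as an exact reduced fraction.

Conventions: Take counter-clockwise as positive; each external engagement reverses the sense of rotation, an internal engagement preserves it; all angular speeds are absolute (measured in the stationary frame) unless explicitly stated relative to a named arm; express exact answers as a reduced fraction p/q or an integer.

recognized (axles ride arm R): planetary set, 21/15/51 teeth
superposition row 1 [locked train]: every member turns x
row 2: sun turns y, ring = −(21/51)·y, arm 0
boundary: total ω_sun = x + y = 0 and total ω_arm = x = 1  ⇒  y = -1, x = 1
row 2 ring = −(21/51)·(-1) = 7/17
totals (row 1 + row 2): sun 1 + (-1) = 0, ring 1 + 7/17 = 24/17, arm 1 + 0 = 1
asked cell (row2, ring) = 7/17

row1: w_G1=1 w_G3=1 w_R=1
row2: w_G1=-1 w_G3=7/17 w_R=0
total: w_G1=0 w_G3=24/17 w_R=1
asked value: 7/17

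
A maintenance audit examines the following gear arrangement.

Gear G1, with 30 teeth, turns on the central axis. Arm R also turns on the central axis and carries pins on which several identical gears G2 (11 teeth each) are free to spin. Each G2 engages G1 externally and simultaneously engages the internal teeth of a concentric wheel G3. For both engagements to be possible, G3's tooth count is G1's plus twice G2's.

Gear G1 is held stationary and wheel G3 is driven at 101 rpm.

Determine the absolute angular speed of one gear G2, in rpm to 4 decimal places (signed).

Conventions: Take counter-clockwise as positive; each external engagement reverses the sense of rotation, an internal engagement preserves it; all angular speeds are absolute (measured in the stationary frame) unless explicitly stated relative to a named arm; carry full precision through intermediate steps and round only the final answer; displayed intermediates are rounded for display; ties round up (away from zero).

class = planetary set [G3 = 30+2·11 = 52; Willis about the carrier]
normalise by the input: solve with ω_ring = 1, then scale by 101 rpm
ring teeth: 30 + 2·11 = 52
30(ω_sun−ω_arm) = −52(ω_ring−ω_arm),  ω_sun = 0, ω_ring = 1
30(0−ω_arm) = −52(1−ω_arm)  ⇒  82·ω_arm = 52  ⇒  ω_arm = 26/41
sun–planet mesh: 30·(0−26/41) = −11·(ω_p−ω_arm)  ⇒  ω_p−ω_arm = 780/451
ω_p = 26/41 + 780/451 = 26/11
scale: ω_p = 26/11 × 101 rpm = +238.7273 rpm

+238.7273 rpm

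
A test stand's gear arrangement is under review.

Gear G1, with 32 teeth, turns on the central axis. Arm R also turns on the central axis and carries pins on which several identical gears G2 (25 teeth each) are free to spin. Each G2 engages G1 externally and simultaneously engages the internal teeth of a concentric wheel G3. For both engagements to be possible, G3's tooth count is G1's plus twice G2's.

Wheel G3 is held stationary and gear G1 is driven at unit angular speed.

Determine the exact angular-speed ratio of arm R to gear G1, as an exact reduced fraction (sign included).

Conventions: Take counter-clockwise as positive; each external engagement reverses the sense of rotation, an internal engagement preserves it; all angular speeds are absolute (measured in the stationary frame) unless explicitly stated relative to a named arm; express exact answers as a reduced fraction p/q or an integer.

recognized (axles ride arm R): planetary set, 32/25/82 teeth
ring teeth: 32 + 2·25 = 82
32(ω_sun−ω_arm) = −82(ω_ring−ω_arm),  ω_ring = 0, ω_sun = 1
32(1−ω_arm) = −82(0−ω_arm)  ⇒  114·ω_arm = 32  ⇒  ω_arm = 16/57
ω_out/ω_in = 16/57

16/57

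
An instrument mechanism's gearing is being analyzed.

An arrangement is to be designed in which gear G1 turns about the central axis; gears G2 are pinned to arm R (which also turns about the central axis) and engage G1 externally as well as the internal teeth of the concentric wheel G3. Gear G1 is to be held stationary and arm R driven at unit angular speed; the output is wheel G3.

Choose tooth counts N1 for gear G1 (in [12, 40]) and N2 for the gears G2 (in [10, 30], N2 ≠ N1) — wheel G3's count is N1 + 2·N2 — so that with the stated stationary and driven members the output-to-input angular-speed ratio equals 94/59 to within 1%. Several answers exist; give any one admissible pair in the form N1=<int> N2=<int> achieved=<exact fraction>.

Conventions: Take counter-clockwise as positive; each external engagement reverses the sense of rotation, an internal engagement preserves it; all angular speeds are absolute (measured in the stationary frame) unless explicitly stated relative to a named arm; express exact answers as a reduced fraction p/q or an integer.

design class (target 94/59): planetary set
Willis with ω_sun = 0: ω_ring/ω_arm = (N1+N3)/N3; set equal to 94/59  ⇒  N3/N1 = 1/(94/59 − 1) = 59/35
N3 = N1 + 2·N2  ⇒  N2/N1 = (N3/N1 − 1)/2 = (59/35 − 1)/2 = 12/35
smallest multiple with N1 ≥ 12 and N2 ≥ 10: k = 1  ⇒  N1 = 1·35 = 35, N2 = 1·12 = 12 (N1 ≤ 40, N2 ≤ 30, N2 ≠ N1 ✓), N3 = 35 + 2·12 = 59
check: (N1+N3)/N3 with N1 = 35, N3 = 59 gives 94/59; |achieved − target| = 0 ≤ 47/2950 ✓

N1=35 N2=12 achieved=94/59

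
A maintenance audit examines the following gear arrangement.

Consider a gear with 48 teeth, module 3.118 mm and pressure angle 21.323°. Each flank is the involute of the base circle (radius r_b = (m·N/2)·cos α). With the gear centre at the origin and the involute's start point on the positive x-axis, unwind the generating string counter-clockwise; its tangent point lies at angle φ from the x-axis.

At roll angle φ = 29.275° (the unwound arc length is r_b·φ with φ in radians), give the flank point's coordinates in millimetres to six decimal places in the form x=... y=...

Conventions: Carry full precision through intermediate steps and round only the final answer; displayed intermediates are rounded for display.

x=78.223418 y=3.019343

single-mesh involute tooth geometry (48T wheel at module 3.118)
pitch radius r_p = m·N/2 = 3.118·48/2 = 74.832000
base radius r_b = r_p·cos α = 74.832000·cos 21.323° = 69.709400
roll angle φ = 29.275° = 0.51094514 rad
x = r_b·(cos φ + φ·sin φ) = 78.223418
y = r_b·(sin φ − φ·cos φ) = 3.019343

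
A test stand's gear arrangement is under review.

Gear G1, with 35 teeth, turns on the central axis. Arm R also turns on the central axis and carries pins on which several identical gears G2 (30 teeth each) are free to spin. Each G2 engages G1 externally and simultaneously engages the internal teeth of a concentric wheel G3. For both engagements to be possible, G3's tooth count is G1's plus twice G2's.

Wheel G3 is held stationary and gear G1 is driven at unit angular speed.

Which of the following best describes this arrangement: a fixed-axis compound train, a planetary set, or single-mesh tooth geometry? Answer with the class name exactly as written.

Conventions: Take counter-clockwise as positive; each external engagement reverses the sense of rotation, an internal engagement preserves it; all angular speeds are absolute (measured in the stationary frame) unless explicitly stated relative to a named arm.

class = planetary set [G3 = 35+2·30 = 95; Willis about the carrier]
classification: planetary set

planetary set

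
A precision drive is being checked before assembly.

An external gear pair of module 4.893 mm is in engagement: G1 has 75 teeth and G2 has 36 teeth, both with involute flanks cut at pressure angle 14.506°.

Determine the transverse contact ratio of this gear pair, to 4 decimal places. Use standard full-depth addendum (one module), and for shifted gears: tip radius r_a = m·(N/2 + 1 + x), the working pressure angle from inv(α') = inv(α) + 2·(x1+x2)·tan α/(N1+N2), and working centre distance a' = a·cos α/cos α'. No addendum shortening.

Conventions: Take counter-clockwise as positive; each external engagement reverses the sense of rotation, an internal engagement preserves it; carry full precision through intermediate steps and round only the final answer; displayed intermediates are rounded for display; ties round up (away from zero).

topology: single-mesh involute geometry — m = 4.893, 75T/36T pair
base radii: r_b1 = 177.638178, r_b2 = 85.266326
tip radii: r_a1 = 188.380500, r_a2 = 92.967000
no profile shift: α' = α, a' = a
action lengths: √(r_a1²−r_b1²) = 62.704788, √(r_a2²−r_b2²) = 37.047494
base pitch p_b = π·m·cos α = 14.881781
CR = (62.704788 + 37.047494 − 271.561500·sin 14.50600°)/14.881781 = 2.132217
contact ratio ≈ 2.1322

2.1322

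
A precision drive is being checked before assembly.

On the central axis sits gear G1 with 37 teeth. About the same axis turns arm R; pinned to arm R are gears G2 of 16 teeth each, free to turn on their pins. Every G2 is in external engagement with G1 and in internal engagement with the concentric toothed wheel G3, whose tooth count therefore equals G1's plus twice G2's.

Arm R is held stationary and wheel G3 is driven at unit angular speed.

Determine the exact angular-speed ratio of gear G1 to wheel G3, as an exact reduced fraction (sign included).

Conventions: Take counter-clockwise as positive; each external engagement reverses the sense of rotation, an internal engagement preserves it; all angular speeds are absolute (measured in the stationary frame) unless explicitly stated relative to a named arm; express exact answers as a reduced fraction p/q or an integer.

class = planetary set [G3 = 37+2·16 = 69; Willis about the carrier]
ring teeth: 37 + 2·16 = 69
37(ω_sun−ω_arm) = −69(ω_ring−ω_arm),  ω_arm = 0, ω_ring = 1
ω_sun = 0 − (69/37)(1−0) = -69/37
ω_out/ω_in = -69/37

-69/37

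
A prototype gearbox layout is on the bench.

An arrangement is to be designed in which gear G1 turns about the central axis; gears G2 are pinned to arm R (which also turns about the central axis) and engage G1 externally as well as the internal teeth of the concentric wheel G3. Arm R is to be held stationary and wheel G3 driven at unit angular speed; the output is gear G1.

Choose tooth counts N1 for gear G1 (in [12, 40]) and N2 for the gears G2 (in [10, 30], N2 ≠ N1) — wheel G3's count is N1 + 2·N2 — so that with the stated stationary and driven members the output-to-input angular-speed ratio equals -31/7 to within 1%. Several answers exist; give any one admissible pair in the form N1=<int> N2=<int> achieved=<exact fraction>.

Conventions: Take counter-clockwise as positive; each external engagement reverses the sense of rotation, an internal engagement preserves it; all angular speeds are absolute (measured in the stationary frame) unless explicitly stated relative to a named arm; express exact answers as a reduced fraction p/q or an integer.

N1=14 N2=24 achieved=-31/7

topology: planetary set — design target -31/7, arm = carrier (Willis)
Willis with ω_arm = 0: ω_sun/ω_ring = −N3/N1; set equal to -31/7  ⇒  N3/N1 = −(-31/7) = 31/7
N3 = N1 + 2·N2  ⇒  N2/N1 = (N3/N1 − 1)/2 = (31/7 − 1)/2 = 12/7
smallest multiple with N1 ≥ 12 and N2 ≥ 10: k = 2  ⇒  N1 = 2·7 = 14, N2 = 2·12 = 24 (N1 ≤ 40, N2 ≤ 30, N2 ≠ N1 ✓), N3 = 14 + 2·24 = 62
check: −N3/N1 with N1 = 14, N3 = 62 gives -31/7; |achieved − target| = 0 ≤ 31/700 ✓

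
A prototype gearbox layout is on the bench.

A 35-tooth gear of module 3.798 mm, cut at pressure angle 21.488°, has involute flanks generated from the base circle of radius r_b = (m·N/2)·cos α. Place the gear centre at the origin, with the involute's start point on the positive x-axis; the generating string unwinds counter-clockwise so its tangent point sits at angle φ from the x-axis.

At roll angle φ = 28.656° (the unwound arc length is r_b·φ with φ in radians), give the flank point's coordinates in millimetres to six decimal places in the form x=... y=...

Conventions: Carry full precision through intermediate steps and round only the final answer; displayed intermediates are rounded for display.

x=69.103311 y=2.515137

single-mesh involute tooth geometry (35T wheel at module 3.798)
pitch radius r_p = m·N/2 = 3.798·35/2 = 66.465000
base radius r_b = r_p·cos α = 66.465000·cos 21.488° = 61.845304
roll angle φ = 28.656° = 0.50014155 rad
x = r_b·(cos φ + φ·sin φ) = 69.103311
y = r_b·(sin φ − φ·cos φ) = 2.515137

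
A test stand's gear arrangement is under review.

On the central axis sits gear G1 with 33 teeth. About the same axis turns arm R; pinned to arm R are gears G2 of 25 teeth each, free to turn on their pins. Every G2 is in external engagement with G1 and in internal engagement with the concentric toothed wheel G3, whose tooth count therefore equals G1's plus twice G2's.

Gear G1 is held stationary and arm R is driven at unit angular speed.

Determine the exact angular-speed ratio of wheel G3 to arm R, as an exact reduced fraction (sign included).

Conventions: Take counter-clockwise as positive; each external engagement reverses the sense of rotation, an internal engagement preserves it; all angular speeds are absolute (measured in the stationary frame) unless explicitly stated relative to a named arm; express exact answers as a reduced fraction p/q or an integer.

116/83

topology: planetary set — G1 33T / G2 25T / G3 83T, arm = carrier (Willis)
ring teeth: 33 + 2·25 = 83
33(ω_sun−ω_arm) = −83(ω_ring−ω_arm),  ω_sun = 0, ω_arm = 1
ω_ring = 1 − (33/83)(0−1) = 116/83
ω_out/ω_in = 116/83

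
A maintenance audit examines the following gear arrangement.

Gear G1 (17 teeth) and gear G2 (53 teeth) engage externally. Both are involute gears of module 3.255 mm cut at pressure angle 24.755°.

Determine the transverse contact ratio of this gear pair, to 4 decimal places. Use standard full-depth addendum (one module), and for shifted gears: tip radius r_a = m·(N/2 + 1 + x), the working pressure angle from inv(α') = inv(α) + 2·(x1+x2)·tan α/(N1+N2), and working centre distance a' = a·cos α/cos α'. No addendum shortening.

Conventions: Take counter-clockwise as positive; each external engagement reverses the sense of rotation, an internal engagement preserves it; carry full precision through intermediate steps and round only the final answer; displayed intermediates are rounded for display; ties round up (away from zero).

topology: single-mesh involute geometry — m = 3.255, 17T/53T pair
base radii: r_b1 = 25.125040, r_b2 = 78.331008
tip radii: r_a1 = 30.922500, r_a2 = 89.512500
no profile shift: α' = α, a' = a
action lengths: √(r_a1²−r_b1²) = 18.025908, √(r_a2²−r_b2²) = 43.321367
base pitch p_b = π·m·cos α = 9.286193
CR = (18.025908 + 43.321367 − 113.925000·sin 24.75500°)/9.286193 = 1.469110
contact ratio ≈ 1.4691

1.4691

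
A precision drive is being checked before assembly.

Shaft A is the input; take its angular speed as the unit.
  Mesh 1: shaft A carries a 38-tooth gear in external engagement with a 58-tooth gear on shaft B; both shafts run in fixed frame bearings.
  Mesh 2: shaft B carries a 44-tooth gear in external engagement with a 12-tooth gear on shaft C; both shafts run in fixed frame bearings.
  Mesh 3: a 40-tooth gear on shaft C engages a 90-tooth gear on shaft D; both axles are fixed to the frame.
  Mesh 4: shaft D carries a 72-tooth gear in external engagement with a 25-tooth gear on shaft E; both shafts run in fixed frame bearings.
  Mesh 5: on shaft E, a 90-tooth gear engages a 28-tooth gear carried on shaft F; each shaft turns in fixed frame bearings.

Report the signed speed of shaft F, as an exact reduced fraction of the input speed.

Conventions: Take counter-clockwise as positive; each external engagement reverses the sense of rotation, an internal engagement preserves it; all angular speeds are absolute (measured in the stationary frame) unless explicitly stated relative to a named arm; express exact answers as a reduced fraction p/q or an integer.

-10032/1015

5-mesh fixed-axis compound train (all bearings frame-fixed)
mesh 1 [38T→58T]: |ω|/ω_in = 1×38/58 = 19/29, sense flips to −
mesh 2 [44T→12T]: |ω|/ω_in = (19/29)×44/12 = 209/87, sense flips to +
mesh 3 [40T→90T]: |ω|/ω_in = (209/87)×40/90 = 836/783, sense flips to −
mesh 4 [72T→25T]: |ω|/ω_in = (836/783)×72/25 = 6688/2175, sense flips to +
mesh 5 [90T→28T]: |ω|/ω_in = (6688/2175)×90/28 = 10032/1015, sense flips to −
signed output speed (× input speed) = -10032/1015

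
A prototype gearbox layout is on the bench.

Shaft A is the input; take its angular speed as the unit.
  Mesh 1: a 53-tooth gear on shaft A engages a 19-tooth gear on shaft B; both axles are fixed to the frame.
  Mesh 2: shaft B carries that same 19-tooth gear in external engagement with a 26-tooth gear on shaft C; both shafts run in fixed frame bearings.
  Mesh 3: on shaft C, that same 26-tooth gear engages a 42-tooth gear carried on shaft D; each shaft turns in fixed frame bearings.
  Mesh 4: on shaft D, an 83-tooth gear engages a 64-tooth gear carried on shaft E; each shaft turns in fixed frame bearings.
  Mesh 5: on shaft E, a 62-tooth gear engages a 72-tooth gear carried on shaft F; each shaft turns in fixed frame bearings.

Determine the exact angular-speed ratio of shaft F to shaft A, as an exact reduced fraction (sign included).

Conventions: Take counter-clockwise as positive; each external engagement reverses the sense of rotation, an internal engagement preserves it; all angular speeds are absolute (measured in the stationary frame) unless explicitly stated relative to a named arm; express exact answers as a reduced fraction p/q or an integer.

class = fixed-axis compound train [5 meshes; 5 ratios multiply, 5 sense flips]
mesh 1 [53T→19T]: running ratio 53/19, sense −
mesh 2 [19T→26T]: running ratio 53/26, sense +
mesh 3 [26T→42T]: running ratio 53/42, sense −
mesh 4 [83T→64T]: running ratio 4399/2688, sense +
mesh 5 [62T→72T]: running ratio 136369/96768, sense −
ω_out/ω_in = -136369/96768

-136369/96768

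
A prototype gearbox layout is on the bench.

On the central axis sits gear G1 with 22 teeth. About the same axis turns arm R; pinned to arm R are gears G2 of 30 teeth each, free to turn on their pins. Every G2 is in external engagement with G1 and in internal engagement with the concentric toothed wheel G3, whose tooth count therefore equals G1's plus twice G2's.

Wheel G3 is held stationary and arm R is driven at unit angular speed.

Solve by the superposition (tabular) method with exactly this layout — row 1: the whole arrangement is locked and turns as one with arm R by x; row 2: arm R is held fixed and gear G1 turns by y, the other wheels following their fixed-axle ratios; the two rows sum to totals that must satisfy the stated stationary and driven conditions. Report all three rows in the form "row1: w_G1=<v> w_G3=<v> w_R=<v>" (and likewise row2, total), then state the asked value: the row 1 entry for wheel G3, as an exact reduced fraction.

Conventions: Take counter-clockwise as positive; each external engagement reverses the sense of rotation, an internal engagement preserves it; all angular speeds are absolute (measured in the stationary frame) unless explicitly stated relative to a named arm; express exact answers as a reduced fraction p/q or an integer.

planetary set (22T centre, 30T on arm, 82T internal) — Willis relation
row 1: whole set turns with the arm by x
row 2 — arm fixed, fixed-axis ratios: sun y, ring −(22/82)·y, arm 0
boundary: total ω_ring = x − (22/82)·y = 0 and total ω_arm = x = 1  ⇒  y = 41/11, x = 1
row 2 ring = −(22/82)·41/11 = -1
totals (row 1 + row 2): sun 1 + 41/11 = 52/11, ring 1 + (-1) = 0, arm 1 + 0 = 1
asked cell (row1, ring) = 1

row1: w_G1=1 w_G3=1 w_R=1
row2: w_G1=41/11 w_G3=-1 w_R=0
total: w_G1=52/11 w_G3=0 w_R=1
asked value: 1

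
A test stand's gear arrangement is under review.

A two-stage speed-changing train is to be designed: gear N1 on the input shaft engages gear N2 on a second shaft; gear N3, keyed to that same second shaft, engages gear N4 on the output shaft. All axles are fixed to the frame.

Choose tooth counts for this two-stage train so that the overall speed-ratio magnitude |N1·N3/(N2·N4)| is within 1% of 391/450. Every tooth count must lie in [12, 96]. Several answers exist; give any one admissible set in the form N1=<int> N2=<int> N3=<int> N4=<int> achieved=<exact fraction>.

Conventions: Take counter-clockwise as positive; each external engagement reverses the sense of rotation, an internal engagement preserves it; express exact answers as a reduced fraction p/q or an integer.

N1=17 N2=15 N3=23 N4=30 achieved=391/450

2-stage fixed-axis compound train for ratio 391/450
target = 391/450 in lowest terms: an exact hit needs N1·N3 = k·391 and N2·N4 = k·450 for one integer k, every count in [12, 96]; additionally prefer no 1:1 stage (N1 ≠ N2, N3 ≠ N4)
k = 1: N1·N3 = 391 = 17·23, N2·N4 = 450 = 15·30
achieved = 17·23/(15·30) = 391/450; |achieved − target| = 0 ≤ 391/45000 ✓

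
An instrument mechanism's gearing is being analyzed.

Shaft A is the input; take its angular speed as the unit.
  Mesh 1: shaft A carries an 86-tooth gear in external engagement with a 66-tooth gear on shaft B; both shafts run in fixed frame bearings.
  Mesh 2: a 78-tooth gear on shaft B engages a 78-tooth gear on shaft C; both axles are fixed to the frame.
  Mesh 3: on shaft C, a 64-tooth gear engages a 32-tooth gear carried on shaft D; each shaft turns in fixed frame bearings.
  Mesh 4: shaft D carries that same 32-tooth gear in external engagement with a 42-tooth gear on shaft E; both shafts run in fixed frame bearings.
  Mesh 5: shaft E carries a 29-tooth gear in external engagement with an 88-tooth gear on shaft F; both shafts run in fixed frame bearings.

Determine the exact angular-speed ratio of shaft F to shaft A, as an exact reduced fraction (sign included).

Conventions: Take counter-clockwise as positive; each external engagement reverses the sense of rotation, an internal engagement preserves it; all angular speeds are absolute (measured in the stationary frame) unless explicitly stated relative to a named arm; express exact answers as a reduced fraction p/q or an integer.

-4988/7623

class = fixed-axis compound train [5 meshes; 5 ratios multiply, 5 sense flips]
mesh 1 [86T→66T]: running ratio 43/33, sense −
mesh 2 [78T→78T]: running ratio 43/33, sense +
mesh 3 [64T→32T]: running ratio 86/33, sense −
mesh 4 [32T→42T]: running ratio 1376/693, sense +
mesh 5 [29T→88T]: running ratio 4988/7623, sense −
ω_out/ω_in = -4988/7623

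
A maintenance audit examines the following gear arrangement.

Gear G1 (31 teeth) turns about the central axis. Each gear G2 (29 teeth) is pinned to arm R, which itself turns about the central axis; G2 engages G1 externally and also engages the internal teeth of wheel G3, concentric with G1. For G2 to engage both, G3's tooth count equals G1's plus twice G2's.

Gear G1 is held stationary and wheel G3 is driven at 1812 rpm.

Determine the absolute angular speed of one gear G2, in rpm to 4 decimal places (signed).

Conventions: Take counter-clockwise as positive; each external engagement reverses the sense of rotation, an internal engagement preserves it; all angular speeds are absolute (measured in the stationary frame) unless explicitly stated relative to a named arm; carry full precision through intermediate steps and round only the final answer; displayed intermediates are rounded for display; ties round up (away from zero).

+2780.4828 rpm

topology: planetary set — G1 31T / G2 29T / G3 89T, arm = carrier (Willis)
normalise by the input: solve with ω_ring = 1, then scale by 1812 rpm
ring teeth: 31 + 2·29 = 89
31(ω_sun−ω_arm) = −89(ω_ring−ω_arm),  ω_sun = 0, ω_ring = 1
31(0−ω_arm) = −89(1−ω_arm)  ⇒  120·ω_arm = 89  ⇒  ω_arm = 89/120
sun–planet mesh: 31·(0−89/120) = −29·(ω_p−ω_arm)  ⇒  ω_p−ω_arm = 2759/3480
ω_p = 89/120 + 2759/3480 = 89/58
scale: ω_p = 89/58 × 1812 rpm = +2780.4828 rpm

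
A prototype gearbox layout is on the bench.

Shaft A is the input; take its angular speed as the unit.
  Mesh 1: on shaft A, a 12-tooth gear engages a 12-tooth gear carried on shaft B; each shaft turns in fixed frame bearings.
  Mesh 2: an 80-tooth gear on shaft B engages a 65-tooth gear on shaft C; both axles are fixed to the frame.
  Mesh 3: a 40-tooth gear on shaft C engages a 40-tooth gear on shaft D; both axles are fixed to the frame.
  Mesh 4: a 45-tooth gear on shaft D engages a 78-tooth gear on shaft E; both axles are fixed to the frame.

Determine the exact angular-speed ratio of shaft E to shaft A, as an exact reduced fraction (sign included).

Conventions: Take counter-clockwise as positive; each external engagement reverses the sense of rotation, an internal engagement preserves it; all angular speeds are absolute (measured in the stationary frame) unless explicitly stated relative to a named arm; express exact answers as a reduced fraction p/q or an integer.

class = fixed-axis compound train [4 meshes; 4 ratios multiply, 4 sense flips]
mesh 1 [12T→12T]: running ratio 1, sense −
mesh 2 [80T→65T]: running ratio 16/13, sense +
mesh 3 [40T→40T]: running ratio 16/13, sense −
mesh 4 [45T→78T]: running ratio 120/169, sense +
ω_out/ω_in = 120/169

120/169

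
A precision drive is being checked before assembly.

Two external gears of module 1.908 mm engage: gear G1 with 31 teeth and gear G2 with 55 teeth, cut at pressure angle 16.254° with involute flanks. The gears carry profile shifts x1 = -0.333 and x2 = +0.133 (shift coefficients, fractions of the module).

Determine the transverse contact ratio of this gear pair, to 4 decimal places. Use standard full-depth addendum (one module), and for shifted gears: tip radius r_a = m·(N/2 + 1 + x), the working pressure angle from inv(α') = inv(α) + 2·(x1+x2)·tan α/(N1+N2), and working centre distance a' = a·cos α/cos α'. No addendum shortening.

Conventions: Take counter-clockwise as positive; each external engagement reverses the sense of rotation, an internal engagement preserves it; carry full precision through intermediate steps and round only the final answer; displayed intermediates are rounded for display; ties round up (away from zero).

recognized (one external pair, fixed centres): single-mesh tooth geometry, m = 1.908, N1 = 31, N2 = 55
base radii: r_b1 = 28.391937, r_b2 = 50.372791
tip radii: r_a1 = 30.846636, r_a2 = 54.631764
inv(α') = inv(16.254°) + 2·(-0.333+0.133)·tan α/(31+55) = 0.00650731  ⇒  α' = 15.27979°
a' = a·cos α / cos α' = 82.0440·cos 16.254°/cos 15.27979° = 81.651057
action lengths: √(r_a1²−r_b1²) = 12.058727, √(r_a2²−r_b2²) = 21.147378
base pitch p_b = π·m·cos α = 5.754574
CR = (12.058727 + 21.147378 − 81.651057·sin 15.27979°)/5.754574 = 2.031145
contact ratio ≈ 2.0311

2.0311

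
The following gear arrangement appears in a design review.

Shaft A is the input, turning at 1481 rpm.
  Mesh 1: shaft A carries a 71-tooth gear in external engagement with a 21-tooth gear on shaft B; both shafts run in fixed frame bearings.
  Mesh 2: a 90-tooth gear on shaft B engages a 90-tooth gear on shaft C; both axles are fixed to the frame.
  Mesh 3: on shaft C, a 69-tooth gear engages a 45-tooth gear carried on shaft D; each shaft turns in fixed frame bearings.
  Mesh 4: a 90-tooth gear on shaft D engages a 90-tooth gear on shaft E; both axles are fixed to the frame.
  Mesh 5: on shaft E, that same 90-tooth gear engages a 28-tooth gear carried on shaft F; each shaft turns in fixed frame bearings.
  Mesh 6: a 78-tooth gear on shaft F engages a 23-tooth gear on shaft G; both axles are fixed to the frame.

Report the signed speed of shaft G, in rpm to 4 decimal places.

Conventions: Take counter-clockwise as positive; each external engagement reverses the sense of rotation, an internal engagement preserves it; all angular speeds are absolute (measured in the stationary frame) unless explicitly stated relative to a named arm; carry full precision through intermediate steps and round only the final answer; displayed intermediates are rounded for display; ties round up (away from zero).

recognized (7 fixed axles, 6 meshes): fixed-axis compound train
mesh 1 [71T→21T]: ω = 1481.0000×71/21 = 5007.1905 rpm, sense flips to −
mesh 2 [90T→90T]: ω = 5007.1905×90/90 = 5007.1905 rpm, sense flips to +
mesh 3 [69T→45T]: ω = 5007.1905×69/45 = 7677.6921 rpm, sense flips to −
mesh 4 [90T→90T]: ω = 7677.6921×90/90 = 7677.6921 rpm, sense flips to +
mesh 5 [90T→28T]: ω = 7677.6921×90/28 = 24678.2959 rpm, sense flips to −
mesh 6 [78T→23T]: ω = 24678.2959×78/23 = 83691.6122 rpm, sense flips to +
signed output speed = +83691.6122 rpm

+83691.6122 rpm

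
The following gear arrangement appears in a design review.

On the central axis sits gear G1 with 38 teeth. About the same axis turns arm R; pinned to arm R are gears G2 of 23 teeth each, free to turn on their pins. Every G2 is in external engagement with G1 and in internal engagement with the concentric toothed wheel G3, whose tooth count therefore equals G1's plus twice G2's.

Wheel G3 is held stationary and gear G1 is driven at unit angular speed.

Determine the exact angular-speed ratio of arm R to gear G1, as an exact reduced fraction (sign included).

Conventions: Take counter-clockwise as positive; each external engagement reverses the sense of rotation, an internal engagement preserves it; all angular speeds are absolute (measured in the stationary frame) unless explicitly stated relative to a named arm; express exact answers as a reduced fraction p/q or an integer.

class = planetary set [G3 = 38+2·23 = 84; Willis about the carrier]
ring teeth: 38 + 2·23 = 84
38(ω_sun−ω_arm) = −84(ω_ring−ω_arm),  ω_ring = 0, ω_sun = 1
38(1−ω_arm) = −84(0−ω_arm)  ⇒  122·ω_arm = 38  ⇒  ω_arm = 19/61
ω_out/ω_in = 19/61

19/61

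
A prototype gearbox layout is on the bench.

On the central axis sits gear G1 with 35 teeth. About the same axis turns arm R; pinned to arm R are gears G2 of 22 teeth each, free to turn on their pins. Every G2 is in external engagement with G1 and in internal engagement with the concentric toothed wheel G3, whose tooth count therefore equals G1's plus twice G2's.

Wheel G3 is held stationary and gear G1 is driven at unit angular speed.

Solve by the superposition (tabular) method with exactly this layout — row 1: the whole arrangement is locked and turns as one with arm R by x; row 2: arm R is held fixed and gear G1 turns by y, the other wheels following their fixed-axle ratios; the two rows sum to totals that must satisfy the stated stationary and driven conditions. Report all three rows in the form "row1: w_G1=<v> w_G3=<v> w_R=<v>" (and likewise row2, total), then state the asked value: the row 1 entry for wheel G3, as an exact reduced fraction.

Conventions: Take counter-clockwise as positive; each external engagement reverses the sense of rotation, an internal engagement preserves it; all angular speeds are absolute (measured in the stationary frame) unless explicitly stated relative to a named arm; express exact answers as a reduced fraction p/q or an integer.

row1: w_G1=35/114 w_G3=35/114 w_R=35/114
row2: w_G1=79/114 w_G3=-35/114 w_R=0
total: w_G1=1 w_G3=0 w_R=35/114
asked value: 35/114

class = planetary set [G3 = 35+2·22 = 79; Willis about the carrier]
superposition row 1 [locked train]: every member turns x
superposition row 2 [arm held]: sun y, ring −(35/79)·y, arm 0
boundary: total ω_ring = x − (35/79)·y = 0 and total ω_sun = x + y = 1  ⇒  y = 79/114, x = 35/114
row 2 ring = −(35/79)·79/114 = -35/114
totals (row 1 + row 2): sun 35/114 + 79/114 = 1, ring 35/114 + (-35/114) = 0, arm 35/114 + 0 = 35/114
asked cell (row1, ring) = 35/114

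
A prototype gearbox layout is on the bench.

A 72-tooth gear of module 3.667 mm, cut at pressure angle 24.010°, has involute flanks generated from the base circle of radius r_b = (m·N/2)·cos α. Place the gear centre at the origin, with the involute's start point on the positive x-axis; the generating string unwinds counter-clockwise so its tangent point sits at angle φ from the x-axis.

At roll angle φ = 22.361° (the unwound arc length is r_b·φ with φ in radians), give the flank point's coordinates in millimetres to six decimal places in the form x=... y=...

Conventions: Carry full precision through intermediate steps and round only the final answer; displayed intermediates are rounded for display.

class = single-mesh tooth geometry [base-circle involute, m = 3.667, 72T]
pitch radius r_p = m·N/2 = 3.667·72/2 = 132.012000
base radius r_b = r_p·cos α = 132.012000·cos 24.010° = 120.589590
roll angle φ = 22.361° = 0.39027307 rad
x = r_b·(cos φ + φ·sin φ) = 129.426524
y = r_b·(sin φ − φ·cos φ) = 2.353233

x=129.426524 y=2.353233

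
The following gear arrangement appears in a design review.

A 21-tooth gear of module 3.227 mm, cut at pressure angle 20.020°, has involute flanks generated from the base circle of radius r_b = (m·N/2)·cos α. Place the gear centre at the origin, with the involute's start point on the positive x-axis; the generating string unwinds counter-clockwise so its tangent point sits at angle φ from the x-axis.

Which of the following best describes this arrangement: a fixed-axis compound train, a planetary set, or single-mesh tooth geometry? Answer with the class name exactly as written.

recognized (one wheel, involute flank): single-mesh tooth geometry, m = 3.227, N = 21
classification: single-mesh tooth geometry

single-mesh tooth geometry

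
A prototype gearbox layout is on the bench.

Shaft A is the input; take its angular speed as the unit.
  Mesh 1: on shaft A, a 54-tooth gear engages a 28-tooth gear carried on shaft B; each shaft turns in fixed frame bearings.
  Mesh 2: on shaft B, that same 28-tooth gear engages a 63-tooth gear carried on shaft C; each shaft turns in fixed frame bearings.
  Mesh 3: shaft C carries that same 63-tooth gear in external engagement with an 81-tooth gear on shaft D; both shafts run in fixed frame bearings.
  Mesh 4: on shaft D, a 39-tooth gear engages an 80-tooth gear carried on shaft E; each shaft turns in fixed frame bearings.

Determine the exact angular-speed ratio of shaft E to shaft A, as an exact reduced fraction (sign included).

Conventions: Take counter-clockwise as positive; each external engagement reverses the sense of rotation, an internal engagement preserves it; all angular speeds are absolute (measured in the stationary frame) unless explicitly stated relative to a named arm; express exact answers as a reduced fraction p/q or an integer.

13/40

class = fixed-axis compound train [4 meshes; 4 ratios multiply, 4 sense flips]
mesh 1 [54T→28T]: running ratio 27/14, sense −
mesh 2 [28T→63T]: running ratio 6/7, sense +
mesh 3 [63T→81T]: running ratio 2/3, sense −
mesh 4 [39T→80T]: running ratio 13/40, sense +
ω_out/ω_in = 13/40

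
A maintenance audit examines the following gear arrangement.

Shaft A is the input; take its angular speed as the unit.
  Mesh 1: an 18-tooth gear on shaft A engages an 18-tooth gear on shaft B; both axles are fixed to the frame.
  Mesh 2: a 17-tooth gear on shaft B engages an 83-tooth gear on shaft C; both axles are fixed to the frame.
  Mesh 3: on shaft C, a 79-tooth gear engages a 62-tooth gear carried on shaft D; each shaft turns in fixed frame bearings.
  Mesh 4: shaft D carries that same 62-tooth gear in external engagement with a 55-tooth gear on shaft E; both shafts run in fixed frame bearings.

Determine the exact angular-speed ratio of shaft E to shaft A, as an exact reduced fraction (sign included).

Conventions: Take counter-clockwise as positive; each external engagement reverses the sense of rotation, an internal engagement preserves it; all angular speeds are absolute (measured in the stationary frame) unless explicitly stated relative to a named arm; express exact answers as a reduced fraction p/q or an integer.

class = fixed-axis compound train [4 meshes; 4 ratios multiply, 4 sense flips]
mesh 1 [18T→18T]: running ratio 1, sense −
mesh 2 [17T→83T]: running ratio 17/83, sense +
mesh 3 [79T→62T]: running ratio 1343/5146, sense −
mesh 4 [62T→55T]: running ratio 1343/4565, sense +
ω_out/ω_in = 1343/4565

1343/4565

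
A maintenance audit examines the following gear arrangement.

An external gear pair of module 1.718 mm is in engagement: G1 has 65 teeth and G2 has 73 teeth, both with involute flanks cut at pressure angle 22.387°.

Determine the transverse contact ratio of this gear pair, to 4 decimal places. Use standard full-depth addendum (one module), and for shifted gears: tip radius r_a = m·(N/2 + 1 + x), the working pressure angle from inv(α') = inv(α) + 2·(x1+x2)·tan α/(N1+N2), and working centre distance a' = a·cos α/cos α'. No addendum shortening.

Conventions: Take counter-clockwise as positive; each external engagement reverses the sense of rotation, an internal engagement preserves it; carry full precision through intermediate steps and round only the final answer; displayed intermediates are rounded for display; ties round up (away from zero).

class = single-mesh tooth geometry [involute pair 65T × 73T, m = 1.718]
base radii: r_b1 = 51.626854, r_b2 = 57.980928
tip radii: r_a1 = 57.553000, r_a2 = 64.425000
no profile shift: α' = α, a' = a
action lengths: √(r_a1²−r_b1²) = 25.436504, √(r_a2²−r_b2²) = 28.085451
base pitch p_b = π·m·cos α = 4.990478
CR = (25.436504 + 28.085451 − 118.542000·sin 22.38700°)/4.990478 = 1.677991
contact ratio ≈ 1.6780

1.6780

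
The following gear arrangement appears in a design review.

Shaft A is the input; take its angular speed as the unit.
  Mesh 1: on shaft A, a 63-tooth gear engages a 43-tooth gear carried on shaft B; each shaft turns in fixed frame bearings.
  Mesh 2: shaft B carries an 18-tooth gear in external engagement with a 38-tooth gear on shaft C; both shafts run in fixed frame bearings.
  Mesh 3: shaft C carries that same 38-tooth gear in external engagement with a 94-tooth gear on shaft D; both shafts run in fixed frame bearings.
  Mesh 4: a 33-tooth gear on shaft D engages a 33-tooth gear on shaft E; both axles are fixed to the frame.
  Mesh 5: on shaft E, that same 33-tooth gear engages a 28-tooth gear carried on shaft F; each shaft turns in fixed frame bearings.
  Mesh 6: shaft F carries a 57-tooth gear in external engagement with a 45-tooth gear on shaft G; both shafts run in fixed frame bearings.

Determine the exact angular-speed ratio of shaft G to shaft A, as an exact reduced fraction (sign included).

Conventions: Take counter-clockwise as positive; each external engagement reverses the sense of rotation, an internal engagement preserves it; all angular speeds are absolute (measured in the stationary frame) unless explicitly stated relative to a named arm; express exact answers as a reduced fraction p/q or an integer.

class = fixed-axis compound train [6 meshes; 6 ratios multiply, 6 sense flips]
mesh 1 [63T→43T]: running ratio 63/43, sense −
mesh 2 [18T→38T]: running ratio 567/817, sense +
mesh 3 [38T→94T]: running ratio 567/2021, sense −
mesh 4 [33T→33T]: running ratio 567/2021, sense +
mesh 5 [33T→28T]: running ratio 2673/8084, sense −
mesh 6 [57T→45T]: running ratio 16929/40420, sense +
ω_out/ω_in = 16929/40420

16929/40420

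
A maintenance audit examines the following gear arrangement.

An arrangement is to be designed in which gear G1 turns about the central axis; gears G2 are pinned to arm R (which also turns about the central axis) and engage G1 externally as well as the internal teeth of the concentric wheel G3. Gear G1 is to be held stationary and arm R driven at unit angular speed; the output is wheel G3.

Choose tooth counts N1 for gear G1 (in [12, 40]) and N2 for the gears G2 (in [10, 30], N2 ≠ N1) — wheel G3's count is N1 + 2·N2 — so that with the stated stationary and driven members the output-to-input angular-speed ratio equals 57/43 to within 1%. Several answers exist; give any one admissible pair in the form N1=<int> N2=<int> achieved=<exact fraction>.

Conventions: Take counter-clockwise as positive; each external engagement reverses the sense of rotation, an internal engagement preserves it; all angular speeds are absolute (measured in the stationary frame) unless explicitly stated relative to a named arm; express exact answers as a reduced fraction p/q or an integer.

N1=28 N2=29 achieved=57/43

design class (target 57/43): planetary set
Willis with ω_sun = 0: ω_ring/ω_arm = (N1+N3)/N3; set equal to 57/43  ⇒  N3/N1 = 1/(57/43 − 1) = 43/14
N3 = N1 + 2·N2  ⇒  N2/N1 = (N3/N1 − 1)/2 = (43/14 − 1)/2 = 29/28
smallest multiple with N1 ≥ 12 and N2 ≥ 10: k = 1  ⇒  N1 = 1·28 = 28, N2 = 1·29 = 29 (N1 ≤ 40, N2 ≤ 30, N2 ≠ N1 ✓), N3 = 28 + 2·29 = 86
check: (N1+N3)/N3 with N1 = 28, N3 = 86 gives 57/43; |achieved − target| = 0 ≤ 57/4300 ✓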